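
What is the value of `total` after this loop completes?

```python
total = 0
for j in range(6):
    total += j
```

Sum of 0 to 5 = 15
`total` takes the values: 0 → 1 → 3 → 6 → 10 → 15

Answer: 15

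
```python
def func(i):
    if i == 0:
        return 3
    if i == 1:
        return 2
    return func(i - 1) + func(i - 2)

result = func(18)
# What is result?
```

Build up from base cases: func(0)=3, func(1)=2, func(2)=5, func(3)=7, func(4)=12, func(5)=19, func(6)=31, ..., func(18)=9959

Answer: 9959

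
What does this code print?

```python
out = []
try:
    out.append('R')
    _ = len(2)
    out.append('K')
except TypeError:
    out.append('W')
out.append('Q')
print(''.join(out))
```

Execution trace: 'R' (try body) → 'W' (except TypeError) → 'Q' (after the try/except). Output: RWQ

Answer: RWQ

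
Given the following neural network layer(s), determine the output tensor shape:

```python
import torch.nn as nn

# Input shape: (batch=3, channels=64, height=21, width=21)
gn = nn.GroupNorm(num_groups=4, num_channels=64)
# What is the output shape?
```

Input: (3, 64, 21, 21) -> Output: (3, 64, 21, 21)

Answer: (3, 64, 21, 21)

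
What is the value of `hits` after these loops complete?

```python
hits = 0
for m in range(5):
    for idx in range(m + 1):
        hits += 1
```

Triangle: 1 + 2 + ... + 5
`hits` takes the values: 0 → 1 → 2 → 3 → 4 → 5 → 6 → 7 → 8 → 9 → 10 → 11 → 12 → 13 → 14 → 15

Answer: 15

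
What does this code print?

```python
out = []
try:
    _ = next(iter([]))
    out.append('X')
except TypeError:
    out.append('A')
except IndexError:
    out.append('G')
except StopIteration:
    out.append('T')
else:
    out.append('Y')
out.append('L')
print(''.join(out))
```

Execution trace: 'T' (except StopIteration) → 'L' (after the try/except). Output: TL

Answer: TL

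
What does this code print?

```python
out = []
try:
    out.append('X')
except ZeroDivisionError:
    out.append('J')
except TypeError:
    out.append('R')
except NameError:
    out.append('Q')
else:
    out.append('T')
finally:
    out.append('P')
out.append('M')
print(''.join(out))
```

Execution trace: 'X' (try body, no exception) → 'T' (else) → 'P' (finally) → 'M' (after the try/except). Output: XTPM

Answer: XTPM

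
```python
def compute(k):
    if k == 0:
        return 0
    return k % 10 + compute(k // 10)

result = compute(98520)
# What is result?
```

Sum of digits of 98520: 0 + 2 + 5 + 8 + 9 = 24

Answer: 24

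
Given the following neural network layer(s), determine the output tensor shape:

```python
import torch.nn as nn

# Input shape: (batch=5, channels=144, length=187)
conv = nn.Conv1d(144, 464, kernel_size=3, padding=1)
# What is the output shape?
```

Input: (5, 144, 187) -> Output: (5, 464, 187)

Answer: (5, 464, 187)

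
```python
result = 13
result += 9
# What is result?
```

Trace:
`result = 13` → result = 13
`result += 9` → result = 22
So result = 22

Answer: 22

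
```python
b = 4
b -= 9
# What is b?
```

Trace:
`b = 4` → b = 4
`b -= 9` → b = -5
So b = -5

Answer: -5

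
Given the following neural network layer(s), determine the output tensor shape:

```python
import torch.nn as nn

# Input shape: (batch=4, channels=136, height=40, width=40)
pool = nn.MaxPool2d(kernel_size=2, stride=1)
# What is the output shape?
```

Input: (4, 136, 40, 40) -> Output: (4, 136, 39, 39)

Answer: (4, 136, 39, 39)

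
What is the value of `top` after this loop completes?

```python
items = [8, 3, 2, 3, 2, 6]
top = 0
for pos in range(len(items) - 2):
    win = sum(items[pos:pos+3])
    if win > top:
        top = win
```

Max sum of 3-element window in [8, 3, 2, 3, 2, 6]
`top` takes the values: 0 → 13

Answer: 13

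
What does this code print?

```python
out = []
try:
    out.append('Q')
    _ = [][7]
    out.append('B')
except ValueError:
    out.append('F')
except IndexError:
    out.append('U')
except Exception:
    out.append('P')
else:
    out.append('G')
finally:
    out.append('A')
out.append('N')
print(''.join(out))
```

Execution trace: 'Q' (try body) → 'U' (except IndexError) → 'A' (finally) → 'N' (after the try/except). Output: QUAN

Answer: QUAN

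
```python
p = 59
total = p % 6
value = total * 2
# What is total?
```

Trace:
`p = 59` → p = 59
`total = p % 6` → total = 5
`value = total * 2` → value = 10
So total = 5

Answer: 5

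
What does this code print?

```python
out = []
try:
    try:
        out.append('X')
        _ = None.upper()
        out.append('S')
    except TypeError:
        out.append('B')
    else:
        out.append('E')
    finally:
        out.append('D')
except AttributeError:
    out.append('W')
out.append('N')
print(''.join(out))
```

Execution trace: 'X' (try body) → 'D' (finally) → 'W' (outer except AttributeError) → 'N' (after the try/except). Output: XDWN

Answer: XDWN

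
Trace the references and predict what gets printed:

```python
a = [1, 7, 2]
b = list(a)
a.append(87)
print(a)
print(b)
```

Key concept: list() constructor creates copy.
Step by step:
`a = [1, 7, 2]` → a = [1, 7, 2]
`b = list(a)` → b = [1, 7, 2]
`a.append(87)` → a = [1, 7, 2, 87]
`print(a)` → prints [1, 7, 2, 87]
`print(b)` → prints [1, 7, 2]

Answer:
[1, 7, 2, 87]
[1, 7, 2]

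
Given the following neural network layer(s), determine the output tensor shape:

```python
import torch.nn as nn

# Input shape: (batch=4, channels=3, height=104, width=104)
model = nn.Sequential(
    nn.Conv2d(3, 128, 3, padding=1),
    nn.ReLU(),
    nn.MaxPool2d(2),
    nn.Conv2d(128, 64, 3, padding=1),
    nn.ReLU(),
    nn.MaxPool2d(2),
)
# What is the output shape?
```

Input: (4, 3, 104, 104) -> after first Conv2d: (4, 128, 104, 104) -> after first MaxPool2d: (4, 128, 52, 52) -> after second Conv2d: (4, 64, 52, 52) -> Output: (4, 64, 26, 26)

Answer: (4, 64, 26, 26)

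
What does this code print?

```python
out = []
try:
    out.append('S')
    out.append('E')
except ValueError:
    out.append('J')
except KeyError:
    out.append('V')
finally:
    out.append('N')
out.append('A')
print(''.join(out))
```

Execution trace: 'S' (try body) → 'E' (try body, no exception) → 'N' (finally) → 'A' (after the try/except). Output: SENA

Answer: SENA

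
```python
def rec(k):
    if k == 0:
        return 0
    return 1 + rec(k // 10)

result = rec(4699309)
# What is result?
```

Count of digits of 4699309: 7

Answer: 7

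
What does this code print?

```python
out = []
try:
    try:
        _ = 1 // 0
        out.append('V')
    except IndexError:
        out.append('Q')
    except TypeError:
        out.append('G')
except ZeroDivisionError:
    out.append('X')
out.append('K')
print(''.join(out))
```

Execution trace: 'X' (outer except ZeroDivisionError) → 'K' (after the try/except). Output: XK

Answer: XK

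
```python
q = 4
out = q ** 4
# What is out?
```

Trace:
`q = 4` → q = 4
`out = q ** 4` → out = 256
So out = 256

Answer: 256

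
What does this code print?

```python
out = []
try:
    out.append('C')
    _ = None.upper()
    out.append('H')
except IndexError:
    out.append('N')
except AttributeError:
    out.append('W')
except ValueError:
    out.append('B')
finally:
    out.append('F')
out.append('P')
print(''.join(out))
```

Execution trace: 'C' (try body) → 'W' (except AttributeError) → 'F' (finally) → 'P' (after the try/except). Output: CWFP

Answer: CWFP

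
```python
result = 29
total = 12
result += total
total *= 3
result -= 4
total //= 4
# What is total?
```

Trace:
`result = 29` → result = 29
`total = 12` → total = 12
`result += total` → result = 41
`total *= 3` → total = 36
`result -= 4` → result = 37
`total //= 4` → total = 9
So total = 9

Answer: 9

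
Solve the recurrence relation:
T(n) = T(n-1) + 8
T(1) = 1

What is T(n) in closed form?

Unrolling: T(n) = T(1) + 8·(n-1) = 1 + 8(n-1) = 8n - 7.

Answer: T(n) = 8n - 7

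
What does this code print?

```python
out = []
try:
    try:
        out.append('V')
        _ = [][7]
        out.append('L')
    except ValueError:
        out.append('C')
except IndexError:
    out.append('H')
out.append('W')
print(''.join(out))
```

Execution trace: 'V' (try body) → 'H' (outer except IndexError) → 'W' (after the try/except). Output: VHW

Answer: VHW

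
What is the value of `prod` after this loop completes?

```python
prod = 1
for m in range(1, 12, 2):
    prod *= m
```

Product of 1, 3, 5, ... up to 11
`prod` takes the values: 1 → 3 → 15 → 105 → 945 → 10395

Answer: 10395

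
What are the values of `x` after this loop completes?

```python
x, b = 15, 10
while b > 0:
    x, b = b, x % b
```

GCD of 15 and 10
`x` takes the values: 15 → 10 → 5

Answer: 5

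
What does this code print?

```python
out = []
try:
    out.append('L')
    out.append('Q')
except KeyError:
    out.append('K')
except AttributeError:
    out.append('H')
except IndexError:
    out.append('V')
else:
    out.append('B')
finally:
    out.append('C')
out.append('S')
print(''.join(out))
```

Execution trace: 'L' (try body) → 'Q' (try body, no exception) → 'B' (else) → 'C' (finally) → 'S' (after the try/except). Output: LQBCS

Answer: LQBCS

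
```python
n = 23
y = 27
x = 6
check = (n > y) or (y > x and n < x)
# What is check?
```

Trace:
`n = 23` → n = 23
`y = 27` → y = 27
`x = 6` → x = 6
`check = (n > y) or (y > x and n < x)` → check = False
So check = False

Answer: False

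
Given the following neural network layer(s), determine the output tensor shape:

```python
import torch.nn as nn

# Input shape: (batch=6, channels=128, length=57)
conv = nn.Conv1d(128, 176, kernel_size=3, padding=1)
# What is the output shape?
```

Input: (6, 128, 57) -> Output: (6, 176, 57)

Answer: (6, 176, 57)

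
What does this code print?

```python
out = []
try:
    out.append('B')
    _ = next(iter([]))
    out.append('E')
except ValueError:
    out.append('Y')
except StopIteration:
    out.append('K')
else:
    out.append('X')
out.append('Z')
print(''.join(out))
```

Execution trace: 'B' (try body) → 'K' (except StopIteration) → 'Z' (after the try/except). Output: BKZ

Answer: BKZ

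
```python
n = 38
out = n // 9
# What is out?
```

Trace:
`n = 38` → n = 38
`out = n // 9` → out = 4
So out = 4

Answer: 4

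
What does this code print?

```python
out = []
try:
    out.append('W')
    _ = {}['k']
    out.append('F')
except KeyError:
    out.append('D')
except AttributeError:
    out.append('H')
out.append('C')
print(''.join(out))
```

Execution trace: 'W' (try body) → 'D' (except KeyError) → 'C' (after the try/except). Output: WDC

Answer: WDC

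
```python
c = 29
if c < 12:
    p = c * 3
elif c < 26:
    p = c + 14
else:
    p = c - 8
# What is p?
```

Trace:
`c = 29` → c = 29
`if c < 12: ...` → c < 12 is False, c < 26 is False, take else branch → p = 21
So p = 21

Answer: 21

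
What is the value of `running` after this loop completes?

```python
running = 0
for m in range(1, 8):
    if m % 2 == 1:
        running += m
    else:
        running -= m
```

Add odd, subtract even
`running` takes the values: 0 → 1 → -1 → 2 → -2 → 3 → -3 → 4

Answer: 4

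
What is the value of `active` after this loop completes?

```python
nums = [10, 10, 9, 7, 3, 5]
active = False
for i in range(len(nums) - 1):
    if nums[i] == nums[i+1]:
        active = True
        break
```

Check consecutive duplicates in [10, 10, 9, 7, 3, 5]
`active` takes the values: False → True

Answer: True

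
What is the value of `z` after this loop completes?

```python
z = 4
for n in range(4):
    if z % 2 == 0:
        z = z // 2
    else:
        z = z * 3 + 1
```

Collatz-style transformation from 4
`z` takes the values: 4 → 2 → 1 → 4 → 2

Answer: 2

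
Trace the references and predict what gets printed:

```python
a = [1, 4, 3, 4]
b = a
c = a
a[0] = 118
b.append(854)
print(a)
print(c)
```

Key concept: multiple aliases.
Step by step:
`a = [1, 4, 3, 4]` → a = [1, 4, 3, 4]
`b = a` → b = [1, 4, 3, 4] (same object as a)
`c = a` → c = [1, 4, 3, 4] (same object as a, b)
`a[0] = 118` → a = [118, 4, 3, 4] (same object as b, c); b = [118, 4, 3, 4] (same object as a, c); c = [118, 4, 3, 4] (same object as a, b)
`b.append(854)` → a = [118, 4, 3, 4, 854] (same object as b, c); b = [118, 4, 3, 4, 854] (same object as a, c); c = [118, 4, 3, 4, 854] (same object as a, b)
`print(a)` → prints [118, 4, 3, 4, 854]
`print(c)` → prints [118, 4, 3, 4, 854]

Answer:
[118, 4, 3, 4, 854]
[118, 4, 3, 4, 854]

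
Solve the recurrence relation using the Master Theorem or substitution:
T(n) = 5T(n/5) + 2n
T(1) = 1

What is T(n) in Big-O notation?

By Master Theorem: a=5, b=5, f(n)=2n. Since log_5(5) = 1 and f(n) = Θ(n^1), Case 2 applies. T(n) = O(n log n).

Answer: O(n log n)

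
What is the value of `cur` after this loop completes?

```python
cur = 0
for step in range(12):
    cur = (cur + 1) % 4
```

Increment mod 4, 12 times = 0
`cur` takes the values: 0 → 1 → 2 → 3 → 0 → 1 → 2 → 3 → 0 → 1 → 2 → 3 → 0

Answer: 0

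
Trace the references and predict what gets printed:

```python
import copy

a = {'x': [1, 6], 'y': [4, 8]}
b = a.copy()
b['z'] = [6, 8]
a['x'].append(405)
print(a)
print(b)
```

Key concept: shallow copy of dict with mutable values.
Step by step:
`a = {'x': [1, 6], 'y': [4, 8]}` → a = {'x': [1, 6], 'y': [4, 8]}
`b = a.copy()` → b = {'x': [1, 6], 'y': [4, 8]}
`b['z'] = [6, 8]` → b = {'x': [1, 6], 'y': [4, 8], 'z': [6, 8]}
`a['x'].append(405)` → a = {'x': [1, 6, 405], 'y': [4, 8]}; b = {'x': [1, 6, 405], 'y': [4, 8], 'z': [6, 8]}
`print(a)` → prints {'x': [1, 6, 405], 'y': [4, 8]}
`print(b)` → prints {'x': [1, 6, 405], 'y': [4, 8], 'z': [6, 8]}

Answer:
{'x': [1, 6, 405], 'y': [4, 8]}
{'x': [1, 6, 405], 'y': [4, 8], 'z': [6, 8]}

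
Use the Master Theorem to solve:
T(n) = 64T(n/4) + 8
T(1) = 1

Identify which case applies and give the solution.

a=64, b=4, f(n)=8. log_4(64) = 3. Since c=0 < 3, Case 1 applies: T(n) = Θ(n^log_b(a)) = O(n^3).

Answer: O(n^3) - Case 1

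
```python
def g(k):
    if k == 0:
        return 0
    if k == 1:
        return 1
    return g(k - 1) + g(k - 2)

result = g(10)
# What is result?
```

Build up from base cases: g(0)=0, g(1)=1, g(2)=1, g(3)=2, g(4)=3, g(5)=5, g(6)=8, ..., g(10)=55

Answer: 55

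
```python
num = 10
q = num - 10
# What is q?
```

Trace:
`num = 10` → num = 10
`q = num - 10` → q = 0
So q = 0

Answer: 0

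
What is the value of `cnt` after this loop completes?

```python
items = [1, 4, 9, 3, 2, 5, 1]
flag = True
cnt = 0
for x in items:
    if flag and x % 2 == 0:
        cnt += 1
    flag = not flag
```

Count even values at even positions
`cnt` takes the values: 0 → 1

Answer: 1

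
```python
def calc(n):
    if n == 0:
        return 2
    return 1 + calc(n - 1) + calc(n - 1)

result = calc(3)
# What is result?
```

calc(n) = 1 + 2·calc(n-1), calc(0)=2. Closed form: (2+1)·2^3 - 1 = 23.

Answer: 23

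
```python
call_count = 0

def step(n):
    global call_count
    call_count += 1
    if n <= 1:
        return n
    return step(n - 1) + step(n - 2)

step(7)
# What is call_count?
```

Calls(n) = 1 + Calls(n-1) + Calls(n-2); Calls(0)=Calls(1)=1. For n=7 this gives 41.

Answer: 41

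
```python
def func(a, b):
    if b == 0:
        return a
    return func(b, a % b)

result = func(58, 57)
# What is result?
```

func(58, 57) -> func(57, 1) -> func(1, 0) -> 1

Answer: 1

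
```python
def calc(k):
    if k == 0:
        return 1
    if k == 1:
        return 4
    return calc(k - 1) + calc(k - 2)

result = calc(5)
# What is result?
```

Build up from base cases: calc(0)=1, calc(1)=4, calc(2)=5, calc(3)=9, calc(4)=14, calc(5)=23

Answer: 23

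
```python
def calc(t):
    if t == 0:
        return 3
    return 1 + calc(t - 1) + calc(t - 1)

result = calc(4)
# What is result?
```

calc(t) = 1 + 2·calc(t-1), calc(0)=3. Closed form: (3+1)·2^4 - 1 = 63.

Answer: 63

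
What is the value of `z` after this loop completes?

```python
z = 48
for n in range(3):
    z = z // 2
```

Halve 3 times: 48 // 2^3 = 6
`z` takes the values: 48 → 24 → 12 → 6

Answer: 6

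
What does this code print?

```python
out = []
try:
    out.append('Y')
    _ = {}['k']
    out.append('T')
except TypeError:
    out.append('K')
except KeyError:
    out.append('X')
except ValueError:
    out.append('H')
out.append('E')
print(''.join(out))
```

Execution trace: 'Y' (try body) → 'X' (except KeyError) → 'E' (after the try/except). Output: YXE

Answer: YXE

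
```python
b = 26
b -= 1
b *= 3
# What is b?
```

Trace:
`b = 26` → b = 26
`b -= 1` → b = 25
`b *= 3` → b = 75
So b = 75

Answer: 75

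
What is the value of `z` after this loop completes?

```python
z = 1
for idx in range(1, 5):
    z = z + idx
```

Start at 1, add 1 through 4
`z` takes the values: 1 → 2 → 4 → 7 → 11

Answer: 11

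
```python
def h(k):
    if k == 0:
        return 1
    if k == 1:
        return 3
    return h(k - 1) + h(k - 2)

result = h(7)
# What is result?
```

Build up from base cases: h(0)=1, h(1)=3, h(2)=4, h(3)=7, h(4)=11, h(5)=18, h(6)=29, ..., h(7)=47

Answer: 47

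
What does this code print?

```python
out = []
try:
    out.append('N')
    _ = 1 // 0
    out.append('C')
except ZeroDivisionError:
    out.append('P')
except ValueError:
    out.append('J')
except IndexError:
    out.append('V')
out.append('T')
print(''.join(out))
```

Execution trace: 'N' (try body) → 'P' (except ZeroDivisionError) → 'T' (after the try/except). Output: NPT

Answer: NPT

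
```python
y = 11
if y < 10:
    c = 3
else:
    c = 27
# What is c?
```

Trace:
`y = 11` → y = 11
`if y < 10: ...` → y < 10 is False, take else branch → c = 27
So c = 27

Answer: 27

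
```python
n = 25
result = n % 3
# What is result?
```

Trace:
`n = 25` → n = 25
`result = n % 3` → result = 1
So result = 1

Answer: 1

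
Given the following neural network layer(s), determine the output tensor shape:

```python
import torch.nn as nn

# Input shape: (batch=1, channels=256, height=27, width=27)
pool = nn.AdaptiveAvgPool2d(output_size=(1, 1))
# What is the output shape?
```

Input: (1, 256, 27, 27) -> Output: (1, 256, 1, 1)

Answer: (1, 256, 1, 1)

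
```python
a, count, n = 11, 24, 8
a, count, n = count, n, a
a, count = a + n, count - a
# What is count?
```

Trace:
`a, count, n = 11, 24, 8` → a = 11; count = 24; n = 8
`a, count, n = count, n, a` → a = 24; count = 8; n = 11
`a, count = a + n, count - a` → a = 35; count = -16
So count = -16

Answer: -16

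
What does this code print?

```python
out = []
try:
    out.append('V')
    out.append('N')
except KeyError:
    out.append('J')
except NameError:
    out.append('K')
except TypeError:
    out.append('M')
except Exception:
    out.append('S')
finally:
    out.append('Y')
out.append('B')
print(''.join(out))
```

Execution trace: 'V' (try body) → 'N' (try body, no exception) → 'Y' (finally) → 'B' (after the try/except). Output: VNYB

Answer: VNYB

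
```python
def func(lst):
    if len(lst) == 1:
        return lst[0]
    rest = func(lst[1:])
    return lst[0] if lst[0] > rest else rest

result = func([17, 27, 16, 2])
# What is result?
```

Recursive max over [17, 27, 16, 2] = 27

Answer: 27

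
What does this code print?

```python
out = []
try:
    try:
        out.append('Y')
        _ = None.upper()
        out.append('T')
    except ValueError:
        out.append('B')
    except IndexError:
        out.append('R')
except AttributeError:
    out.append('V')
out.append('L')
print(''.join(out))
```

Execution trace: 'Y' (inner try body) → 'V' (outer except AttributeError) → 'L' (after the try/except). Output: YVL

Answer: YVL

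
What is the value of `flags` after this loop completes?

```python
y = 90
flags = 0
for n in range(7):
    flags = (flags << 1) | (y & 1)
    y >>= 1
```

Reverse lowest 7 bits of 90
`flags` takes the values: 0 → 1 → 2 → 5 → 11 → 22 → 45

Answer: 45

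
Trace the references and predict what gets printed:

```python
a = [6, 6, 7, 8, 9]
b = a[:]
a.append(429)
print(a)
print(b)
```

Key concept: slice [:] creates copy.
Step by step:
`a = [6, 6, 7, 8, 9]` → a = [6, 6, 7, 8, 9]
`b = a[:]` → b = [6, 6, 7, 8, 9]
`a.append(429)` → a = [6, 6, 7, 8, 9, 429]
`print(a)` → prints [6, 6, 7, 8, 9, 429]
`print(b)` → prints [6, 6, 7, 8, 9]

Answer:
[6, 6, 7, 8, 9, 429]
[6, 6, 7, 8, 9]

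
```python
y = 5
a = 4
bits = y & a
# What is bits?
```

Trace:
`y = 5` → y = 5
`a = 4` → a = 4
`bits = y & a` → bits = 4
So bits = 4

Answer: 4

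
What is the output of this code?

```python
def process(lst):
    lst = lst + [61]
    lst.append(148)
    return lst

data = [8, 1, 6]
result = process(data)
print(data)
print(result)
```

Key concept: rebinding parameter vs mutation.
Step by step:
`data = [8, 1, 6]` → data = [8, 1, 6]
`result = process(data)` → result = [8, 1, 6, 61, 148]
`print(data)` → prints [8, 1, 6]
`print(result)` → prints [8, 1, 6, 61, 148]

Answer:
[8, 1, 6]
[8, 1, 6, 61, 148]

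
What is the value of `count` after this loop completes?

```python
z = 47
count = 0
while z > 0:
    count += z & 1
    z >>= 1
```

Count set bits in 47 (binary: 0b101111)
`count` takes the values: 0 → 1 → 2 → 3 → 4 → 5

Answer: 5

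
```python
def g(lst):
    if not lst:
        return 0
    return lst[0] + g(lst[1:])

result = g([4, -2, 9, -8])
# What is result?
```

4 + (-2) + 9 + (-8) + 0 = 3

Answer: 3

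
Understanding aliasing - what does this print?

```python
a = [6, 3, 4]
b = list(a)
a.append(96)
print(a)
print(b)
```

Key concept: list() constructor creates copy.
Step by step:
`a = [6, 3, 4]` → a = [6, 3, 4]
`b = list(a)` → b = [6, 3, 4]
`a.append(96)` → a = [6, 3, 4, 96]
`print(a)` → prints [6, 3, 4, 96]
`print(b)` → prints [6, 3, 4]

Answer:
[6, 3, 4, 96]
[6, 3, 4]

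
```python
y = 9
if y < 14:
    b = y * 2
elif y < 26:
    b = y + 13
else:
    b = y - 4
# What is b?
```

Trace:
`y = 9` → y = 9
`if y < 14: ...` → y < 14 is True → b = 18
So b = 18

Answer: 18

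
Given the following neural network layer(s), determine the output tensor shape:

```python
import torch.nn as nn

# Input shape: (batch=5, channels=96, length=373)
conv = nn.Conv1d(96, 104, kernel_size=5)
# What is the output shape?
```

Input: (5, 96, 373) -> Output: (5, 104, 369)

Answer: (5, 104, 369)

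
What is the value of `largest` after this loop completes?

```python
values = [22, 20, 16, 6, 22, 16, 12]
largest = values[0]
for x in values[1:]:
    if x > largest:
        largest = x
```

Maximum of [22, 20, 16, 6, 22, 16, 12]
`largest` takes the values: 22

Answer: 22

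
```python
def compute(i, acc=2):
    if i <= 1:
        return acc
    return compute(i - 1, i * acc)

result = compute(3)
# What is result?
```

Accumulator trace (n, acc): (3, 2) -> (2, 6) -> (1, 12) -> return 12

Answer: 12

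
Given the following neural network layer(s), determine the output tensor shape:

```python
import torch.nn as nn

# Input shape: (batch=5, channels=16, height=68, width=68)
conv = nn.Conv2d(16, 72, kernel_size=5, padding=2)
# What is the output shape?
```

Input: (5, 16, 68, 68) -> Output: (5, 72, 68, 68)

Answer: (5, 72, 68, 68)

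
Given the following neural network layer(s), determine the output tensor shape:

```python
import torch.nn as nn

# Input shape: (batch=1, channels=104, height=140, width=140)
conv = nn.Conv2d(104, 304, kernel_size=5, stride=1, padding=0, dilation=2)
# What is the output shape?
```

Input: (1, 104, 140, 140) -> Output: (1, 304, 132, 132)

Answer: (1, 304, 132, 132)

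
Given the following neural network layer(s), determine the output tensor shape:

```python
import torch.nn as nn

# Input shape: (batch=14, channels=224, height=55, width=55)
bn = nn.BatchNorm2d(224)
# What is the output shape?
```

Input: (14, 224, 55, 55) -> Output: (14, 224, 55, 55)

Answer: (14, 224, 55, 55)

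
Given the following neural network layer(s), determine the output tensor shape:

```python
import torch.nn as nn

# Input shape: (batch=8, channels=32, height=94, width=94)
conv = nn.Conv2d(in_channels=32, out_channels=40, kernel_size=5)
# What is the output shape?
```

Input: (8, 32, 94, 94) -> Output: (8, 40, 90, 90)

Answer: (8, 40, 90, 90)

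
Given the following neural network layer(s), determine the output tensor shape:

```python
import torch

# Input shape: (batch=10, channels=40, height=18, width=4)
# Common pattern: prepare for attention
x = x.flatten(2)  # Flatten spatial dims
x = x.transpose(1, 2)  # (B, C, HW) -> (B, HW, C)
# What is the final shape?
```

Input: (10, 40, 18, 4) -> after flatten(2): (10, 40, 72) -> Output: (10, 72, 40)

Answer: (10, 72, 40)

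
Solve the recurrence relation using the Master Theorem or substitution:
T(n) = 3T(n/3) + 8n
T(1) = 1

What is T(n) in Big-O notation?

By Master Theorem: a=3, b=3, f(n)=8n. Since log_3(3) = 1 and f(n) = Θ(n^1), Case 2 applies. T(n) = O(n log n).

Answer: O(n log n)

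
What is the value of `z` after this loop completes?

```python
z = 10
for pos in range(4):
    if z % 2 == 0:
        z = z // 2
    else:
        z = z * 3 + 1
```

Collatz-style transformation from 10
`z` takes the values: 10 → 5 → 16 → 8 → 4

Answer: 4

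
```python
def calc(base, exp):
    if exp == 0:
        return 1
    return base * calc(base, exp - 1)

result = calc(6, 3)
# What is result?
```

calc(6, 3) = 6 * 6 * 6 = 216

Answer: 216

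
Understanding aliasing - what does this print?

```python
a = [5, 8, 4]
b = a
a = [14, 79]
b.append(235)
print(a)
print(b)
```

Key concept: rebinding vs mutation: a is rebound to a new list, b still points at the original.
Step by step:
`a = [5, 8, 4]` → a = [5, 8, 4]
`b = a` → b = [5, 8, 4] (same object as a)
`a = [14, 79]` → a = [14, 79]
`b.append(235)` → b = [5, 8, 4, 235]
`print(a)` → prints [14, 79]
`print(b)` → prints [5, 8, 4, 235]

Answer:
[14, 79]
[5, 8, 4, 235]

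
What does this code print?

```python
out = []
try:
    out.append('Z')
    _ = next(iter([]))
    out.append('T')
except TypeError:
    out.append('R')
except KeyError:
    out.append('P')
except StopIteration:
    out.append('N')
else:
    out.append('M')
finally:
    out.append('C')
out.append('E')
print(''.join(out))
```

Execution trace: 'Z' (try body) → 'N' (except StopIteration) → 'C' (finally) → 'E' (after the try/except). Output: ZNCE

Answer: ZNCE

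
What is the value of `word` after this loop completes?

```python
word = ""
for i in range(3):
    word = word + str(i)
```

Concatenate digits 0 to 2
`word` takes the values: "" → "0" → "01" → "012"

Answer: "012"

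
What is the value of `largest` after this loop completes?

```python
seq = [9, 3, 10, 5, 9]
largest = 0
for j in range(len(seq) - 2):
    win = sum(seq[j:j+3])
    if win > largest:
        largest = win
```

Max sum of 3-element window in [9, 3, 10, 5, 9]
`largest` takes the values: 0 → 22 → 24

Answer: 24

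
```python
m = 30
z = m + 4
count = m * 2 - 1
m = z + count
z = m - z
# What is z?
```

Trace:
`m = 30` → m = 30
`z = m + 4` → z = 34
`count = m * 2 - 1` → count = 59
`m = z + count` → m = 93
`z = m - z` → z = 59
So z = 59

Answer: 59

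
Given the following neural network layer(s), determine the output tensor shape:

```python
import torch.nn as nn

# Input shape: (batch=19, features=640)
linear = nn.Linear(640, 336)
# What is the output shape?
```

Input: (19, 640) -> Output: (19, 336)

Answer: (19, 336)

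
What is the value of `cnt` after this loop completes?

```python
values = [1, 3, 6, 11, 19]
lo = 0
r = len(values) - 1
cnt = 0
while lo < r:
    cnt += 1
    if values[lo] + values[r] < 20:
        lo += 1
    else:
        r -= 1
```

Steps to find pair summing to 20
`cnt` takes the values: 0 → 1 → 2 → 3 → 4

Answer: 4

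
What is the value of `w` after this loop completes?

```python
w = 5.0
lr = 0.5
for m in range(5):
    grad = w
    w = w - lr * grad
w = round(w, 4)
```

Gradient descent: w = 5.0 * (1 - 0.5)^5
`w` takes the values: 5.0 → 2.5 → 1.25 → 0.625 → 0.3125 → 0.15625 → 0.1562

Answer: 0.1562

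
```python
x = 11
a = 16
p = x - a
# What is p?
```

Trace:
`x = 11` → x = 11
`a = 16` → a = 16
`p = x - a` → p = -5
So p = -5

Answer: -5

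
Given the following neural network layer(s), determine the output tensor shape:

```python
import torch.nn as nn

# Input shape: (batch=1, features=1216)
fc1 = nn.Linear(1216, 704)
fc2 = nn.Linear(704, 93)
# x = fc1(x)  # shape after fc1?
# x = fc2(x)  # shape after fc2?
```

Input: (1, 1216) -> after fc1: (1, 704) -> Output: (1, 93)

Answer: (1, 93)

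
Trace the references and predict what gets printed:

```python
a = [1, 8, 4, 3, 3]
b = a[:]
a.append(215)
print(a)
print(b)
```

Key concept: slice [:] creates copy.
Step by step:
`a = [1, 8, 4, 3, 3]` → a = [1, 8, 4, 3, 3]
`b = a[:]` → b = [1, 8, 4, 3, 3]
`a.append(215)` → a = [1, 8, 4, 3, 3, 215]
`print(a)` → prints [1, 8, 4, 3, 3, 215]
`print(b)` → prints [1, 8, 4, 3, 3]

Answer:
[1, 8, 4, 3, 3, 215]
[1, 8, 4, 3, 3]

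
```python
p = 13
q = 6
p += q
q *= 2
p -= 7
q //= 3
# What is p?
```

Trace:
`p = 13` → p = 13
`q = 6` → q = 6
`p += q` → p = 19
`q *= 2` → q = 12
`p -= 7` → p = 12
`q //= 3` → q = 4
So p = 12

Answer: 12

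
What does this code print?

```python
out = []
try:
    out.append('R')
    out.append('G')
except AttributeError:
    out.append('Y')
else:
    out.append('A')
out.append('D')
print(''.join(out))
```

Execution trace: 'R' (try body) → 'G' (try body, no exception) → 'A' (else) → 'D' (after the try/except). Output: RGAD

Answer: RGAD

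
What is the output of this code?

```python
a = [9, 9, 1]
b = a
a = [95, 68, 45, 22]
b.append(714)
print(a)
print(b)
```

Key concept: rebinding vs mutation: a is rebound to a new list, b still points at the original.
Step by step:
`a = [9, 9, 1]` → a = [9, 9, 1]
`b = a` → b = [9, 9, 1] (same object as a)
`a = [95, 68, 45, 22]` → a = [95, 68, 45, 22]
`b.append(714)` → b = [9, 9, 1, 714]
`print(a)` → prints [95, 68, 45, 22]
`print(b)` → prints [9, 9, 1, 714]

Answer:
[95, 68, 45, 22]
[9, 9, 1, 714]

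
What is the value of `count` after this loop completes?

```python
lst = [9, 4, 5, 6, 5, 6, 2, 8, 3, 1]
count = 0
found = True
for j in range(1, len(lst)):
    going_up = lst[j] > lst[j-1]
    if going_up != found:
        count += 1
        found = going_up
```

Count direction changes in [9, 4, 5, 6, 5, 6, 2, 8, 3, 1]
`count` takes the values: 0 → 1 → 2 → 3 → 4 → 5 → 6 → 7

Answer: 7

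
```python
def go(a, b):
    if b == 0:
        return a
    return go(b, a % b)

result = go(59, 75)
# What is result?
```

go(59, 75) -> go(75, 59) -> go(59, 16) -> go(16, 11) -> go(11, 5) -> go(5, 1) -> go(1, 0) -> 1

Answer: 1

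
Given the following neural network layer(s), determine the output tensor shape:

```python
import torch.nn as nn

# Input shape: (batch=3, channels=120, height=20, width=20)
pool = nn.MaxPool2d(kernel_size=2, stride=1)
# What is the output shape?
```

Input: (3, 120, 20, 20) -> Output: (3, 120, 19, 19)

Answer: (3, 120, 19, 19)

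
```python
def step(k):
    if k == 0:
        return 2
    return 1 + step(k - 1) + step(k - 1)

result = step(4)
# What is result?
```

step(k) = 1 + 2·step(k-1), step(0)=2. Closed form: (2+1)·2^4 - 1 = 47.

Answer: 47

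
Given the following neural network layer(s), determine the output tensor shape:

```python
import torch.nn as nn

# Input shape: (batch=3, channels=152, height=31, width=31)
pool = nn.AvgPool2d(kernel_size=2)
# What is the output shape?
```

Input: (3, 152, 31, 31) -> Output: (3, 152, 15, 15)

Answer: (3, 152, 15, 15)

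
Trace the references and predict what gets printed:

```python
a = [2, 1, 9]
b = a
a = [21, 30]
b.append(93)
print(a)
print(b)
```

Key concept: rebinding vs mutation: a is rebound to a new list, b still points at the original.
Step by step:
`a = [2, 1, 9]` → a = [2, 1, 9]
`b = a` → b = [2, 1, 9] (same object as a)
`a = [21, 30]` → a = [21, 30]
`b.append(93)` → b = [2, 1, 9, 93]
`print(a)` → prints [21, 30]
`print(b)` → prints [2, 1, 9, 93]

Answer:
[21, 30]
[2, 1, 9, 93]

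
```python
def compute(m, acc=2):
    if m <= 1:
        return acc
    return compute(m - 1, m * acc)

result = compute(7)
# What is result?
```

Accumulator trace (n, acc): (7, 2) -> (6, 14) -> (5, 84) -> (4, 420) -> (3, 1680) -> (2, 5040) -> (1, 10080) -> return 10080

Answer: 10080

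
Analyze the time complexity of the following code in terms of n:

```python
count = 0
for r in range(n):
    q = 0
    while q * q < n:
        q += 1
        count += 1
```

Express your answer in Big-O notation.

Each loop level contributes: n × √n. Multiplying the contributions gives O(n√n).

Answer: O(n√n)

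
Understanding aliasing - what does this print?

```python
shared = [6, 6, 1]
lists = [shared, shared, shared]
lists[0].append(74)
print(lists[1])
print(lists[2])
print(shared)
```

Key concept: list of same reference.
Step by step:
`shared = [6, 6, 1]` → shared = [6, 6, 1]
`lists = [shared, shared, shared]` → lists = [[6, 6, 1], [6, 6, 1], [6, 6, 1]]
`lists[0].append(74)` → shared = [6, 6, 1, 74]; lists = [[6, 6, 1, 74], [6, 6, 1, 74], [6, 6, 1, 74]]
`print(lists[1])` → prints [6, 6, 1, 74]
`print(lists[2])` → prints [6, 6, 1, 74]
`print(shared)` → prints [6, 6, 1, 74]

Answer:
[6, 6, 1, 74]
[6, 6, 1, 74]
[6, 6, 1, 74]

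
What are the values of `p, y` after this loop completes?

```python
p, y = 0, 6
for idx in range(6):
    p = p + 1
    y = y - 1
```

p goes 0→6, y goes 6→0
`p, y` takes the values: (0, 6) → (1, 6) → (1, 5) → (2, 5) → (2, 4) → (3, 4) → (3, 3) → (4, 3) → (4, 2) → (5, 2) → (5, 1) → (6, 1) → (6, 0)

Answer: 6, 0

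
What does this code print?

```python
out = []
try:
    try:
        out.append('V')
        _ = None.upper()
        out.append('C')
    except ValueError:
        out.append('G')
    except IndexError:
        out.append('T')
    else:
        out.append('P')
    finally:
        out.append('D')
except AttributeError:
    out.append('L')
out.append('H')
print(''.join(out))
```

Execution trace: 'V' (try body) → 'D' (finally) → 'L' (outer except AttributeError) → 'H' (after the try/except). Output: VDLH

Answer: VDLH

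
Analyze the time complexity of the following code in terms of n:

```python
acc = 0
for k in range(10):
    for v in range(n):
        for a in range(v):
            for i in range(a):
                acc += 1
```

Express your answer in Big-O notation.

Each loop level contributes: 1 × n × n × n. Multiplying the contributions gives O(n^3).

Answer: O(n^3)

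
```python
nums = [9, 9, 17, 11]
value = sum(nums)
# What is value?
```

Trace:
`nums = [9, 9, 17, 11]` → nums = [9, 9, 17, 11]
`value = sum(nums)` → value = 46
So value = 46

Answer: 46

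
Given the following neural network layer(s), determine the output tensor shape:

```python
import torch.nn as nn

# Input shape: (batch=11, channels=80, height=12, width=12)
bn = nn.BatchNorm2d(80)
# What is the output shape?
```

Input: (11, 80, 12, 12) -> Output: (11, 80, 12, 12)

Answer: (11, 80, 12, 12)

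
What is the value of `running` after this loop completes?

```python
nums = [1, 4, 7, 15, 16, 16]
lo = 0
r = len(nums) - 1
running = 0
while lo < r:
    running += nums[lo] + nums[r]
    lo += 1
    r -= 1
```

Sum of pairs from ends
`running` takes the values: 0 → 17 → 37 → 59

Answer: 59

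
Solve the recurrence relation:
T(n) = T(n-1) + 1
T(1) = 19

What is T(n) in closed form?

Unrolling: T(n) = T(1) + 1·(n-1) = 19 + 1(n-1) = n + 18.

Answer: T(n) = n + 18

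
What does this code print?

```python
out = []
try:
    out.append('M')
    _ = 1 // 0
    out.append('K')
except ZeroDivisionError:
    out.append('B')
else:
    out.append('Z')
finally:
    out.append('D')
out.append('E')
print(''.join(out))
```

Execution trace: 'M' (try body) → 'B' (except ZeroDivisionError) → 'D' (finally) → 'E' (after the try/except). Output: MBDE

Answer: MBDE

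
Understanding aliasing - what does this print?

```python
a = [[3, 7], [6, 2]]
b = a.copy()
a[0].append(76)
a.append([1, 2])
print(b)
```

Key concept: shallow copy with nested lists.
Step by step:
`a = [[3, 7], [6, 2]]` → a = [[3, 7], [6, 2]]
`b = a.copy()` → b = [[3, 7], [6, 2]]
`a[0].append(76)` → a = [[3, 7, 76], [6, 2]]; b = [[3, 7, 76], [6, 2]]
`a.append([1, 2])` → a = [[3, 7, 76], [6, 2], [1, 2]]
`print(b)` → prints [[3, 7, 76], [6, 2]]

Answer: [[3, 7, 76], [6, 2]]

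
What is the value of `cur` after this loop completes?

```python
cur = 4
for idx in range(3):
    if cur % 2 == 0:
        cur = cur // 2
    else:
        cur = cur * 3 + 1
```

Collatz-style transformation from 4
`cur` takes the values: 4 → 2 → 1 → 4

Answer: 4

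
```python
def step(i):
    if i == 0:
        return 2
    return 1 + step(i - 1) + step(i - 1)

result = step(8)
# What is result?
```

step(i) = 1 + 2·step(i-1), step(0)=2. Closed form: (2+1)·2^8 - 1 = 767.

Answer: 767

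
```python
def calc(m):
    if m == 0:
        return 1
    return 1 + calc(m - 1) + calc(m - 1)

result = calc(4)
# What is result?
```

calc(m) = 1 + 2·calc(m-1), calc(0)=1. Closed form: (1+1)·2^4 - 1 = 31.

Answer: 31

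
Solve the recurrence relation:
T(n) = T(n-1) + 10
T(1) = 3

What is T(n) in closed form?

Unrolling: T(n) = T(1) + 10·(n-1) = 3 + 10(n-1) = 10n - 7.

Answer: T(n) = 10n - 7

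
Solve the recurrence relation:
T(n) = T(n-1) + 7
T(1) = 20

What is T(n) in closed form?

Unrolling: T(n) = T(1) + 7·(n-1) = 20 + 7(n-1) = 7n + 13.

Answer: T(n) = 7n + 13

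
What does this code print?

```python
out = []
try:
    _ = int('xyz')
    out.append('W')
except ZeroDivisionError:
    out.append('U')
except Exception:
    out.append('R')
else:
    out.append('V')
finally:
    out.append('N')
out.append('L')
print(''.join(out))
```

Execution trace: 'R' (except Exception) → 'N' (finally) → 'L' (after the try/except). Output: RNL

Answer: RNL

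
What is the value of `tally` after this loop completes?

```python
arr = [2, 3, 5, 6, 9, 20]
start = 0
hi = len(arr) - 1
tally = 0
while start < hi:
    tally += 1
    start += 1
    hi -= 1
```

Iterations until pointers meet (list length 6)
`tally` takes the values: 0 → 1 → 2 → 3

Answer: 3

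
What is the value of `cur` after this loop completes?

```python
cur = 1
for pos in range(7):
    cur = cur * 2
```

Multiply by 2, 7 times: 1 * 2^7 = 128
`cur` takes the values: 1 → 2 → 4 → 8 → 16 → 32 → 64 → 128

Answer: 128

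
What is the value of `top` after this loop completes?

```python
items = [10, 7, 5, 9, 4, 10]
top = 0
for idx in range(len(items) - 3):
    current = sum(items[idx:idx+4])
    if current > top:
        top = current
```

Max sum of 4-element window in [10, 7, 5, 9, 4, 10]
`top` takes the values: 0 → 31

Answer: 31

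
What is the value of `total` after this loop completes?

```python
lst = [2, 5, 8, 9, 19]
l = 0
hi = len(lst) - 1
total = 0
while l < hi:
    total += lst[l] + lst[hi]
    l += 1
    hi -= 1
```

Sum of pairs from ends
`total` takes the values: 0 → 21 → 35

Answer: 35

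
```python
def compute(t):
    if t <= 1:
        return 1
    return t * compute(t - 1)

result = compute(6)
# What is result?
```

compute(6) = 6 * 5 * 4 * 3 * 2 * 1 = 720

Answer: 720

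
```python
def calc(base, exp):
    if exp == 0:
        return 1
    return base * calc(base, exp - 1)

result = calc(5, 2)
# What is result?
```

calc(5, 2) = 5 * 5 = 25

Answer: 25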